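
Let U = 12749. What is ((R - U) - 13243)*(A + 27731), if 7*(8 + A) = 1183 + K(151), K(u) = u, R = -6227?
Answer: -6295431505/7 ≈ -8.9935e+8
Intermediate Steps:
A = 1278/7 (A = -8 + (1183 + 151)/7 = -8 + (1/7)*1334 = -8 + 1334/7 = 1278/7 ≈ 182.57)
((R - U) - 13243)*(A + 27731) = ((-6227 - 1*12749) - 13243)*(1278/7 + 27731) = ((-6227 - 12749) - 13243)*(195395/7) = (-18976 - 13243)*(195395/7) = -32219*195395/7 = -6295431505/7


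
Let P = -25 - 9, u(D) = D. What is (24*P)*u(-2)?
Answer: 1632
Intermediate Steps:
P = -34
(24*P)*u(-2) = (24*(-34))*(-2) = -816*(-2) = 1632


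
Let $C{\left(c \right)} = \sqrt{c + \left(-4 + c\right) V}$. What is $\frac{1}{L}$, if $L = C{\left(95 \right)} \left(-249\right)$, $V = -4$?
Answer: $\frac{i \sqrt{269}}{66981} \approx 0.00024486 i$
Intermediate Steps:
$C{\left(c \right)} = \sqrt{16 - 3 c}$ ($C{\left(c \right)} = \sqrt{c + \left(-4 + c\right) \left(-4\right)} = \sqrt{c - \left(-16 + 4 c\right)} = \sqrt{16 - 3 c}$)
$L = - 249 i \sqrt{269}$ ($L = \sqrt{16 - 285} \left(-249\right) = \sqrt{-269} \left(-249\right) = i \sqrt{269} \left(-249\right) = - 249 i \sqrt{269} \approx - 4083.9 i$)
$\frac{1}{L} = \frac{1}{\left(-249\right) i \sqrt{269}} = \frac{i \sqrt{269}}{66981}$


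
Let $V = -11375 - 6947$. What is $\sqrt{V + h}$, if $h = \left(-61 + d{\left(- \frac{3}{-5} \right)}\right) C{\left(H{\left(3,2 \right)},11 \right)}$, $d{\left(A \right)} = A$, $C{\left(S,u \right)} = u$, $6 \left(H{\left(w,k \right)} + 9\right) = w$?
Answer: $\frac{18 i \sqrt{1465}}{5} \approx 137.79 i$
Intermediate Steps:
$H{\left(w,k \right)} = -9 + \frac{w}{6}$
$h = - \frac{3322}{5}$ ($h = \left(-61 - \frac{3}{-5}\right) 11 = \left(-61 - - \frac{3}{5}\right) 11 = \left(-61 + \frac{3}{5}\right) 11 = \left(- \frac{302}{5}\right) 11 = - \frac{3322}{5} \approx -664.4$)
$V = -18322$ ($V = -11375 - 6947 = -18322$)
$\sqrt{V + h} = \sqrt{-18322 - \frac{3322}{5}} = \sqrt{- \frac{94932}{5}} = \frac{18 i \sqrt{1465}}{5}$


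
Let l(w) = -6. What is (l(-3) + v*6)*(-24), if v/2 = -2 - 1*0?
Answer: 720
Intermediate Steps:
v = -4 (v = 2*(-2 - 1*0) = 2*(-2 + 0) = 2*(-2) = -4)
(l(-3) + v*6)*(-24) = (-6 - 4*6)*(-24) = (-6 - 24)*(-24) = -30*(-24) = 720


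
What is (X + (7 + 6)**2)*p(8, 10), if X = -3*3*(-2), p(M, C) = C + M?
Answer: 3366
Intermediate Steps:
X = 18 (X = -9*(-2) = 18)
(X + (7 + 6)**2)*p(8, 10) = (18 + (7 + 6)**2)*(10 + 8) = (18 + 13**2)*18 = (18 + 169)*18 = 187*18 = 3366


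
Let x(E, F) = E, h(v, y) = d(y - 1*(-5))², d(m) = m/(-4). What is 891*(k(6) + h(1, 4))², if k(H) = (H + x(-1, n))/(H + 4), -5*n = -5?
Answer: 7057611/256 ≈ 27569.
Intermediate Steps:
n = 1 (n = -⅕*(-5) = 1)
d(m) = -m/4 (d(m) = m*(-¼) = -m/4)
h(v, y) = (-5/4 - y/4)² (h(v, y) = (-(y - 1*(-5))/4)² = (-(y + 5)/4)² = (-(5 + y)/4)² = (-5/4 - y/4)²)
k(H) = (-1 + H)/(4 + H) (k(H) = (H - 1)/(H + 4) = (-1 + H)/(4 + H))
891*(k(6) + h(1, 4))² = 891*((-1 + 6)/(4 + 6) + (5 + 4)²/16)² = 891*(5/10 + (1/16)*9²)² = 891*((⅒)*5 + (1/16)*81)² = 891*(½ + 81/16)² = 891*(89/16)² = 891*(7921/256) = 7057611/256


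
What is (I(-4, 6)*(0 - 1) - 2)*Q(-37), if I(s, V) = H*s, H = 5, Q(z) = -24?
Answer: -432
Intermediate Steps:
I(s, V) = 5*s
(I(-4, 6)*(0 - 1) - 2)*Q(-37) = ((5*(-4))*(0 - 1) - 2)*(-24) = (-20*(-1) - 2)*(-24) = (20 - 2)*(-24) = 18*(-24) = -432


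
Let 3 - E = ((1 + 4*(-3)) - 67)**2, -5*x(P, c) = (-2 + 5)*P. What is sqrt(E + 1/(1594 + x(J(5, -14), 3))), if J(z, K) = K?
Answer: I*sqrt(97588096901)/4006 ≈ 77.981*I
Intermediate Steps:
x(P, c) = -3*P/5 (x(P, c) = -(-2 + 5)*P/5 = -3*P/5)
E = -6081 (E = 3 - ((1 + 4*(-3)) - 67)**2 = 3 - ((1 - 12) - 67)**2 = 3 - (-11 - 67)**2 = 3 - 1*(-78)**2 = 3 - 1*6084 = 3 - 6084 = -6081)
sqrt(E + 1/(1594 + x(J(5, -14), 3))) = sqrt(-6081 + 1/(1594 - 3/5*(-14))) = sqrt(-6081 + 1/(1594 + 42/5)) = sqrt(-6081 + 1/(8012/5)) = sqrt(-6081 + 5/8012) = sqrt(-48720967/8012) = I*sqrt(97588096901)/4006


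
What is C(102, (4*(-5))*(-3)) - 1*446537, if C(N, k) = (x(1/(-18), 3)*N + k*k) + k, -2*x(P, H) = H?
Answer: -443030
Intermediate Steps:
x(P, H) = -H/2
C(N, k) = k + k**2 - 3*N/2 (C(N, k) = ((-1/2*3)*N + k*k) + k = (-3*N/2 + k**2) + k = (k**2 - 3*N/2) + k = k + k**2 - 3*N/2)
C(102, (4*(-5))*(-3)) - 1*446537 = ((4*(-5))*(-3) + ((4*(-5))*(-3))**2 - 3/2*102) - 1*446537 = (-20*(-3) + (-20*(-3))**2 - 153) - 446537 = (60 + 60**2 - 153) - 446537 = (60 + 3600 - 153) - 446537 = 3507 - 446537 = -443030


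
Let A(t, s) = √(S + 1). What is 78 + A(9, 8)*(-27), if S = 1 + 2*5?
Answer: 78 - 54*√3 ≈ -15.531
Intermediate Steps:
S = 11 (S = 1 + 10 = 11)
A(t, s) = 2*√3 (A(t, s) = √(11 + 1) = √12 = 2*√3)
78 + A(9, 8)*(-27) = 78 + (2*√3)*(-27) = 78 - 54*√3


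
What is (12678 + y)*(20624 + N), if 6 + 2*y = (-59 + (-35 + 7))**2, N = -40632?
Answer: -329321676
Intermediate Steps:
y = 7563/2 (y = -3 + (-59 + (-35 + 7))**2/2 = -3 + (-59 - 28)**2/2 = -3 + (1/2)*(-87)**2 = -3 + (1/2)*7569 = -3 + 7569/2 = 7563/2 ≈ 3781.5)
(12678 + y)*(20624 + N) = (12678 + 7563/2)*(20624 - 40632) = (32919/2)*(-20008) = -329321676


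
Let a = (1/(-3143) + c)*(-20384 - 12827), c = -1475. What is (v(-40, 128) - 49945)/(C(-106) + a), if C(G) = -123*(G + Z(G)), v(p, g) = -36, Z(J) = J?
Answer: -157090283/154045695254 ≈ -0.0010198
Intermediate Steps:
C(G) = -246*G (C(G) = -123*(G + G) = -246*G)
a = 153963738386/3143 (a = (1/(-3143) - 1475)*(-20384 - 12827) = (-1/3143 - 1475)*(-33211) = -4635926/3143*(-33211) = 153963738386/3143 ≈ 4.8986e+7)
(v(-40, 128) - 49945)/(C(-106) + a) = (-36 - 49945)/(-246*(-106) + 153963738386/3143) = -49981/(26076 + 153963738386/3143) = -49981/154045695254/3143 = -49981*3143/154045695254 = -157090283/154045695254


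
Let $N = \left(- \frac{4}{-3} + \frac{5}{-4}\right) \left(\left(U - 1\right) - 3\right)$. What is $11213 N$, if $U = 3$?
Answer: $- \frac{11213}{12} \approx -934.42$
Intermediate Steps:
$N = - \frac{1}{12}$ ($N = \left(- \frac{4}{-3} + \frac{5}{-4}\right) \left(\left(3 - 1\right) - 3\right) = \left(\left(-4\right) \left(- \frac{1}{3}\right) + 5 \left(- \frac{1}{4}\right)\right) \left(\left(3 - 1\right) - 3\right) = \left(\frac{4}{3} - \frac{5}{4}\right) \left(2 - 3\right) = \frac{1}{12} \left(-1\right) = - \frac{1}{12} \approx -0.083333$)
$11213 N = 11213 \left(- \frac{1}{12}\right) = - \frac{11213}{12}$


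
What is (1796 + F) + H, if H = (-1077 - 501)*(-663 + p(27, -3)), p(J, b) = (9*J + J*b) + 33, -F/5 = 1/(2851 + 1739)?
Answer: 679595399/918 ≈ 7.4030e+5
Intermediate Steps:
F = -1/918 (F = -5/(2851 + 1739) = -5/4590 = -5*1/4590 = -1/918 ≈ -0.0010893)
p(J, b) = 33 + 9*J + J*b
H = 738504 (H = (-1077 - 501)*(-663 + (33 + 9*27 + 27*(-3))) = -1578*(-663 + (33 + 243 - 81)) = -1578*(-663 + 195) = -1578*(-468) = 738504)
(1796 + F) + H = (1796 - 1/918) + 738504 = 1648727/918 + 738504 = 679595399/918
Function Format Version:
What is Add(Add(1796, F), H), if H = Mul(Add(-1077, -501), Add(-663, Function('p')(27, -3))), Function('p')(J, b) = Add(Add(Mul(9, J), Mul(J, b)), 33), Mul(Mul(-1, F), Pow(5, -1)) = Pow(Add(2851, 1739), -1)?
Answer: Rational(679595399, 918) ≈ 7.4030e+5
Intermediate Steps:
F = Rational(-1, 918) (F = Mul(-5, Pow(Add(2851, 1739), -1)) = Mul(-5, Pow(4590, -1)) = Mul(-5, Rational(1, 4590)) = Rational(-1, 918) ≈ -0.0010893)
Function('p')(J, b) = Add(33, Mul(9, J), Mul(J, b))
H = 738504 (H = Mul(Add(-1077, -501), Add(-663, Add(33, Mul(9, 27), Mul(27, -3)))) = Mul(-1578, Add(-663, Add(33, 243, -81))) = Mul(-1578, Add(-663, 195)) = Mul(-1578, -468) = 738504)
Add(Add(1796, F), H) = Add(Add(1796, Rational(-1, 918)), 738504) = Add(Rational(1648727, 918), 738504) = Rational(679595399, 918)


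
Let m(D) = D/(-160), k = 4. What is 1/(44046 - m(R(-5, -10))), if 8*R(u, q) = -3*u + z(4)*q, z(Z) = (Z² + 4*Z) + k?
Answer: 256/11275707 ≈ 2.2704e-5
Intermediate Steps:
z(Z) = 4 + Z² + 4*Z (z(Z) = (Z² + 4*Z) + 4 = 4 + Z² + 4*Z)
R(u, q) = -3*u/8 + 9*q/2 (R(u, q) = (-3*u + (4 + 4² + 4*4)*q)/8 = (-3*u + (4 + 16 + 16)*q)/8 = (-3*u + 36*q)/8 = -3*u/8 + 9*q/2)
m(D) = -D/160 (m(D) = D*(-1/160) = -D/160)
1/(44046 - m(R(-5, -10))) = 1/(44046 - (-1)*(-3/8*(-5) + (9/2)*(-10))/160) = 1/(44046 - (-1)*(15/8 - 45)/160) = 1/(44046 - (-1)*(-345)/(160*8)) = 1/(44046 - 1*69/256) = 1/(44046 - 69/256) = 1/(11275707/256) = 256/11275707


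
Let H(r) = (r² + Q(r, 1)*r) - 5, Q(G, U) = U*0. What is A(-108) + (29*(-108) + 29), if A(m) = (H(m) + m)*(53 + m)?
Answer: -638408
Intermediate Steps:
Q(G, U) = 0
H(r) = -5 + r² (H(r) = (r² + 0*r) - 5 = (r² + 0) - 5 = r² - 5 = -5 + r²)
A(m) = (53 + m)*(-5 + m + m²) (A(m) = ((-5 + m²) + m)*(53 + m) = (-5 + m + m²)*(53 + m) = (53 + m)*(-5 + m + m²))
A(-108) + (29*(-108) + 29) = (-265 + (-108)³ + 48*(-108) + 54*(-108)²) + (29*(-108) + 29) = (-265 - 1259712 - 5184 + 54*11664) + (-3132 + 29) = (-265 - 1259712 - 5184 + 629856) - 3103 = -635305 - 3103 = -638408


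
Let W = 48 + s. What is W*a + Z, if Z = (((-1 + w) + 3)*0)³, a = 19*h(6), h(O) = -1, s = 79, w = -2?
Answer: -2413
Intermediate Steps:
a = -19 (a = 19*(-1) = -19)
Z = 0 (Z = (((-1 - 2) + 3)*0)³ = ((-3 + 3)*0)³ = (0*0)³ = 0³ = 0)
W = 127 (W = 48 + 79 = 127)
W*a + Z = 127*(-19) + 0 = -2413 + 0 = -2413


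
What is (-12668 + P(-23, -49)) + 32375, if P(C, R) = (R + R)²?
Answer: 29311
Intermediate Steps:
P(C, R) = 4*R² (P(C, R) = (2*R)² = 4*R²)
(-12668 + P(-23, -49)) + 32375 = (-12668 + 4*(-49)²) + 32375 = (-12668 + 4*2401) + 32375 = (-12668 + 9604) + 32375 = -3064 + 32375 = 29311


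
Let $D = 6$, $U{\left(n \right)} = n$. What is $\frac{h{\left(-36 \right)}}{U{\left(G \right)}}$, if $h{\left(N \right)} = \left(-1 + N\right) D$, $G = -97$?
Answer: $\frac{222}{97} \approx 2.2887$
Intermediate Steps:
$h{\left(N \right)} = -6 + 6 N$ ($h{\left(N \right)} = \left(-1 + N\right) 6 = -6 + 6 N$)
$\frac{h{\left(-36 \right)}}{U{\left(G \right)}} = \frac{-6 + 6 \left(-36\right)}{-97} = \left(-6 - 216\right) \left(- \frac{1}{97}\right) = \left(-222\right) \left(- \frac{1}{97}\right) = \frac{222}{97}$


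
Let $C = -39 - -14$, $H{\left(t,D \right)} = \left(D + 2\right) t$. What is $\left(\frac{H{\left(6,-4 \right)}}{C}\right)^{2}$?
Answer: $\frac{144}{625} \approx 0.2304$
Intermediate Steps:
$H{\left(t,D \right)} = t \left(2 + D\right)$ ($H{\left(t,D \right)} = \left(2 + D\right) t = t \left(2 + D\right)$)
$C = -25$ ($C = -39 + 14 = -25$)
$\left(\frac{H{\left(6,-4 \right)}}{C}\right)^{2} = \left(\frac{6 \left(2 - 4\right)}{-25}\right)^{2} = \left(6 \left(-2\right) \left(- \frac{1}{25}\right)\right)^{2} = \left(\left(-12\right) \left(- \frac{1}{25}\right)\right)^{2} = \left(\frac{12}{25}\right)^{2} = \frac{144}{625}$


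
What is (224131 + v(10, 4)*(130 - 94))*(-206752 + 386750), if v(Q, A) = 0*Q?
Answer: 40343131738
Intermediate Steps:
v(Q, A) = 0
(224131 + v(10, 4)*(130 - 94))*(-206752 + 386750) = (224131 + 0*(130 - 94))*(-206752 + 386750) = (224131 + 0*36)*179998 = (224131 + 0)*179998 = 224131*179998 = 40343131738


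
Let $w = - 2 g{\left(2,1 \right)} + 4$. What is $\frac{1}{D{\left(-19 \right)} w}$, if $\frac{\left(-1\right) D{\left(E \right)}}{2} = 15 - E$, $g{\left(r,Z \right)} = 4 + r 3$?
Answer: $\frac{1}{1088} \approx 0.00091912$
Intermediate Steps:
$g{\left(r,Z \right)} = 4 + 3 r$
$D{\left(E \right)} = -30 + 2 E$ ($D{\left(E \right)} = - 2 \left(15 - E\right) = -30 + 2 E$)
$w = -16$ ($w = - 2 \left(4 + 3 \cdot 2\right) + 4 = - 2 \left(4 + 6\right) + 4 = \left(-2\right) 10 + 4 = -20 + 4 = -16$)
$\frac{1}{D{\left(-19 \right)} w} = \frac{1}{\left(-30 + 2 \left(-19\right)\right) \left(-16\right)} = \frac{1}{\left(-30 - 38\right) \left(-16\right)} = \frac{1}{\left(-68\right) \left(-16\right)} = \frac{1}{1088}$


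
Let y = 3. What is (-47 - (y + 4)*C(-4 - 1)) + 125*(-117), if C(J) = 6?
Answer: -14714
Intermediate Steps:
(-47 - (y + 4)*C(-4 - 1)) + 125*(-117) = (-47 - (3 + 4)*6) + 125*(-117) = (-47 - 7*6) - 14625 = (-47 - 1*42) - 14625 = (-47 - 42) - 14625 = -89 - 14625 = -14714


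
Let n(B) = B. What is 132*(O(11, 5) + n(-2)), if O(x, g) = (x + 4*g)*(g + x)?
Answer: 65208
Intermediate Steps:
O(x, g) = (g + x)*(x + 4*g)
132*(O(11, 5) + n(-2)) = 132*((11² + 4*5² + 5*5*11) - 2) = 132*((121 + 4*25 + 275) - 2) = 132*((121 + 100 + 275) - 2) = 132*(496 - 2) = 132*494 = 65208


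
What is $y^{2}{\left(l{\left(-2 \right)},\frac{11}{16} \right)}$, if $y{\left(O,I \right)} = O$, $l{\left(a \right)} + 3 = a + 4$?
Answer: $1$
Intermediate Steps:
$l{\left(a \right)} = 1 + a$ ($l{\left(a \right)} = -3 + \left(a + 4\right) = -3 + \left(4 + a\right) = 1 + a$)
$y^{2}{\left(l{\left(-2 \right)},\frac{11}{16} \right)} = \left(1 - 2\right)^{2} = \left(-1\right)^{2} = 1$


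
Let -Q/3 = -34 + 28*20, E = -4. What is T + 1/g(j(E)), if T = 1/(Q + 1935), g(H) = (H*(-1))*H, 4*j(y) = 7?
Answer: -809/2499 ≈ -0.32373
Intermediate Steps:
j(y) = 7/4 (j(y) = (1/4)*7 = 7/4)
g(H) = -H**2 (g(H) = (-H)*H = -H**2)
Q = -1578 (Q = -3*(-34 + 28*20) = -3*(-34 + 560) = -3*526 = -1578)
T = 1/357 (T = 1/(-1578 + 1935) = 1/357 ≈ 0.0028011)
T + 1/g(j(E)) = 1/357 + 1/(-(7/4)**2) = 1/357 + 1/(-1*49/16) = 1/357 + 1/(-49/16) = 1/357 - 16/49 = -809/2499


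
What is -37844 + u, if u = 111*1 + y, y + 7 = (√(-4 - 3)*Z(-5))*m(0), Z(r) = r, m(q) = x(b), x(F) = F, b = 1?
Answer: -37740 - 5*I*√7 ≈ -37740.0 - 13.229*I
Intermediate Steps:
m(q) = 1
y = -7 - 5*I*√7 (y = -7 + (√(-4 - 3)*(-5))*1 = -7 + (√(-7)*(-5))*1 = -7 + ((I*√7)*(-5))*1 = -7 - 5*I*√7*1 = -7 - 5*I*√7 ≈ -7.0 - 13.229*I)
u = 104 - 5*I*√7 (u = 111*1 + (-7 - 5*I*√7) = 111 + (-7 - 5*I*√7) = 104 - 5*I*√7 ≈ 104.0 - 13.229*I)
-37844 + u = -37844 + (104 - 5*I*√7) = -37740 - 5*I*√7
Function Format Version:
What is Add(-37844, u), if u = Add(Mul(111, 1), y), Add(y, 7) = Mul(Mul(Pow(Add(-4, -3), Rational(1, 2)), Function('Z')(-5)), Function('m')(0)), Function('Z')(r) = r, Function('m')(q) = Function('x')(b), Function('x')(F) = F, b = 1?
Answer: Add(-37740, Mul(-5, I, Pow(7, Rational(1, 2)))) ≈ Add(-37740., Mul(-13.229, I))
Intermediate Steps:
Function('m')(q) = 1
y = Add(-7, Mul(-5, I, Pow(7, Rational(1, 2)))) (y = Add(-7, Mul(Mul(Pow(Add(-4, -3), Rational(1, 2)), -5), 1)) = Add(-7, Mul(Mul(Pow(-7, Rational(1, 2)), -5), 1)) = Add(-7, Mul(Mul(Mul(I, Pow(7, Rational(1, 2))), -5), 1)) = Add(-7, Mul(Mul(-5, I, Pow(7, Rational(1, 2))), 1)) = Add(-7, Mul(-5, I, Pow(7, Rational(1, 2)))) ≈ Add(-7.0000, Mul(-13.229, I)))
u = Add(104, Mul(-5, I, Pow(7, Rational(1, 2)))) (u = Add(Mul(111, 1), Add(-7, Mul(-5, I, Pow(7, Rational(1, 2))))) = Add(111, Add(-7, Mul(-5, I, Pow(7, Rational(1, 2))))) = Add(104, Mul(-5, I, Pow(7, Rational(1, 2)))) ≈ Add(104.00, Mul(-13.229, I)))
Add(-37844, u) = Add(-37844, Add(104, Mul(-5, I, Pow(7, Rational(1, 2))))) = Add(-37740, Mul(-5, I, Pow(7, Rational(1, 2))))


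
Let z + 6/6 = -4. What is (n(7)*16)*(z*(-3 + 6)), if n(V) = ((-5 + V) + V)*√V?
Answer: -2160*√7 ≈ -5714.8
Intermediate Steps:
z = -5 (z = -1 - 4 = -5)
n(V) = √V*(-5 + 2*V) (n(V) = (-5 + 2*V)*√V = √V*(-5 + 2*V))
(n(7)*16)*(z*(-3 + 6)) = ((√7*(-5 + 2*7))*16)*(-5*(-3 + 6)) = ((√7*(-5 + 14))*16)*(-5*3) = ((√7*9)*16)*(-15) = ((9*√7)*16)*(-15) = (144*√7)*(-15) = -2160*√7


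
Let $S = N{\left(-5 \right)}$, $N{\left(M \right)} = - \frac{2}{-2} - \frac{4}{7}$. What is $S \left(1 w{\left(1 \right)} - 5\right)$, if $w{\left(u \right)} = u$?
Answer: $- \frac{12}{7} \approx -1.7143$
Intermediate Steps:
$N{\left(M \right)} = \frac{3}{7}$ ($N{\left(M \right)} = \left(-2\right) \left(- \frac{1}{2}\right) - \frac{4}{7} = 1 - \frac{4}{7} = \frac{3}{7}$)
$S = \frac{3}{7} \approx 0.42857$
$S \left(1 w{\left(1 \right)} - 5\right) = \frac{3 \left(1 \cdot 1 - 5\right)}{7} = \frac{3 \left(1 - 5\right)}{7} = \frac{3}{7} \left(-4\right) = - \frac{12}{7}$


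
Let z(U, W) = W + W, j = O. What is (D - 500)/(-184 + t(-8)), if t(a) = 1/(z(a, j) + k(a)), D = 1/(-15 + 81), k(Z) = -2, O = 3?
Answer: 65998/24255 ≈ 2.7210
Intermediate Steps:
j = 3
z(U, W) = 2*W
D = 1/66 ≈ 0.015152
t(a) = ¼ (t(a) = 1/(2*3 - 2) = 1/(6 - 2) = 1/4 = ¼)
(D - 500)/(-184 + t(-8)) = (1/66 - 500)/(-184 + ¼) = -32999/(66*(-735/4)) = -32999/66*(-4/735) = 65998/24255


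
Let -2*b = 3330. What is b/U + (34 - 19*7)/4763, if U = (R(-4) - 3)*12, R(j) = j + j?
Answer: 239919/19052 ≈ 12.593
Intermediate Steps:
b = -1665 (b = -1/2*3330 = -1665)
R(j) = 2*j
U = -132 (U = (2*(-4) - 3)*12 = (-8 - 3)*12 = -11*12 = -132)
b/U + (34 - 19*7)/4763 = -1665/(-132) + (34 - 19*7)/4763 = -1665*(-1/132) + (34 - 133)*(1/4763) = 555/44 - 99*1/4763 = 555/44 - 9/433 = 239919/19052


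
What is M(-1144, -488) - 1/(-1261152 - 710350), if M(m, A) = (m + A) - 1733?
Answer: -6634104229/1971502 ≈ -3365.0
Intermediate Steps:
M(m, A) = -1733 + A + m (M(m, A) = (A + m) - 1733 = -1733 + A + m)
M(-1144, -488) - 1/(-1261152 - 710350) = (-1733 - 488 - 1144) - 1/(-1261152 - 710350) = -3365 - 1/(-1971502) = -3365 - 1*(-1/1971502) = -3365 + 1/1971502 = -6634104229/1971502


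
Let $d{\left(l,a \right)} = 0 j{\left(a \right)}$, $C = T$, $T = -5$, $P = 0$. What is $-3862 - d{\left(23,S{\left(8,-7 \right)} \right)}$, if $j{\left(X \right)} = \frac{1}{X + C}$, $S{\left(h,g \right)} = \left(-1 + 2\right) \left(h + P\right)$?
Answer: $-3862$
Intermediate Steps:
$S{\left(h,g \right)} = h$ ($S{\left(h,g \right)} = \left(-1 + 2\right) \left(h + 0\right) = 1 h = h$)
$C = -5$
$j{\left(X \right)} = \frac{1}{-5 + X}$ ($j{\left(X \right)} = \frac{1}{X - 5} = \frac{1}{-5 + X}$)
$d{\left(l,a \right)} = 0$ ($d{\left(l,a \right)} = \frac{0}{-5 + a} = 0$)
$-3862 - d{\left(23,S{\left(8,-7 \right)} \right)} = -3862 - 0 = -3862 + 0 = -3862$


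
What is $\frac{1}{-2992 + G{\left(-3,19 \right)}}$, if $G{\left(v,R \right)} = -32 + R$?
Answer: $- \frac{1}{3005} \approx -0.00033278$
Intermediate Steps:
$\frac{1}{-2992 + G{\left(-3,19 \right)}} = \frac{1}{-2992 + \left(-32 + 19\right)} = \frac{1}{-2992 - 13} = \frac{1}{-3005} = - \frac{1}{3005}$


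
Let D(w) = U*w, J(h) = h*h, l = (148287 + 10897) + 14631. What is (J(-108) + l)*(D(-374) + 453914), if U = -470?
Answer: 116795013426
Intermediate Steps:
l = 173815 (l = 159184 + 14631 = 173815)
J(h) = h²
D(w) = -470*w
(J(-108) + l)*(D(-374) + 453914) = ((-108)² + 173815)*(-470*(-374) + 453914) = (11664 + 173815)*(175780 + 453914) = 185479*629694 = 116795013426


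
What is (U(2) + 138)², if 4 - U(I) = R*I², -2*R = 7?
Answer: 24336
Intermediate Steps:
R = -7/2 (R = -½*7 = -7/2 ≈ -3.5000)
U(I) = 4 + 7*I²/2 (U(I) = 4 - (-7)*I²/2 = 4 + 7*I²/2)
(U(2) + 138)² = ((4 + (7/2)*2²) + 138)² = ((4 + (7/2)*4) + 138)² = ((4 + 14) + 138)² = (18 + 138)² = 156² = 24336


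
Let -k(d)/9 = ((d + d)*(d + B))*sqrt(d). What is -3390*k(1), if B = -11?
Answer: -610200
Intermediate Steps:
k(d) = -18*d**(3/2)*(-11 + d) (k(d) = -9*(d + d)*(d - 11)*sqrt(d) = -9*(2*d)*(-11 + d)*sqrt(d) = -9*2*d*(-11 + d)*sqrt(d) = -18*d**(3/2)*(-11 + d))
-3390*k(1) = -61020*1**(3/2)*(11 - 1*1) = -61020*(11 - 1) = -61020*10 = -3390*180 = -610200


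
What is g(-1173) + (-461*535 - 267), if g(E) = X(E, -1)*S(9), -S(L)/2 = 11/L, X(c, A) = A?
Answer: -2222096/9 ≈ -2.4690e+5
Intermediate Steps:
S(L) = -22/L
g(E) = 22/9 (g(E) = -(-22)/9 = -1*(-22/9) = 22/9)
g(-1173) + (-461*535 - 267) = 22/9 + (-461*535 - 267) = 22/9 + (-246635 - 267) = 22/9 - 246902 = -2222096/9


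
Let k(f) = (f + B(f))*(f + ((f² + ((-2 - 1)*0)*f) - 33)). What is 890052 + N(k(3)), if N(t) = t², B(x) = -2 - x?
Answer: 891816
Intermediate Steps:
k(f) = 66 - 2*f - 2*f² (k(f) = (f + (-2 - f))*(f + ((f² + ((-2 - 1)*0)*f) - 33)) = -2*(f + ((f² + (-3*0)*f) - 33)) = -2*(f + ((f² + 0*f) - 33)) = -2*(f + ((f² + 0) - 33)) = -2*(f + (f² - 33)) = -2*(f + (-33 + f²)) = -2*(-33 + f + f²) = 66 - 2*f - 2*f²)
890052 + N(k(3)) = 890052 + (66 - 2*3 - 2*3²)² = 890052 + (66 - 6 - 2*9)² = 890052 + (66 - 6 - 18)² = 890052 + 42² = 890052 + 1764 = 891816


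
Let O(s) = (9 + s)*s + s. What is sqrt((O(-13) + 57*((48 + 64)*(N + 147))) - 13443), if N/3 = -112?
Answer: 2*I*sqrt(304995) ≈ 1104.5*I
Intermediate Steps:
N = -336 (N = 3*(-112) = -336)
O(s) = s + s*(9 + s) (O(s) = s*(9 + s) + s = s + s*(9 + s))
sqrt((O(-13) + 57*((48 + 64)*(N + 147))) - 13443) = sqrt((-13*(10 - 13) + 57*((48 + 64)*(-336 + 147))) - 13443) = sqrt((-13*(-3) + 57*(112*(-189))) - 13443) = sqrt((39 + 57*(-21168)) - 13443) = sqrt((39 - 1206576) - 13443) = sqrt(-1206537 - 13443) = sqrt(-1219980) = 2*I*sqrt(304995)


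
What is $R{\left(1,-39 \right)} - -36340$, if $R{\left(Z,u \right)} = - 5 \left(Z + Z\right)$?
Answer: $36330$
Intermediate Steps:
$R{\left(Z,u \right)} = - 10 Z$ ($R{\left(Z,u \right)} = - 5 \cdot 2 Z = - 10 Z$)
$R{\left(1,-39 \right)} - -36340 = \left(-10\right) 1 - -36340 = -10 + 36340 = 36330$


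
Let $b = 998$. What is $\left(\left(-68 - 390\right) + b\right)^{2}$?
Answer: $291600$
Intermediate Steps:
$\left(\left(-68 - 390\right) + b\right)^{2} = \left(\left(-68 - 390\right) + 998\right)^{2} = \left(-458 + 998\right)^{2} = 540^{2} = 291600$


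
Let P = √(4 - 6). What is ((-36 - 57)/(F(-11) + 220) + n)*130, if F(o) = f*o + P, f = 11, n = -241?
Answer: 130*(-241*√2 + 23952*I)/(√2 - 99*I) ≈ -31452.0 + 1.7441*I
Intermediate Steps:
P = I*√2 (P = √(-2) = I*√2 ≈ 1.4142*I)
F(o) = 11*o + I*√2
((-36 - 57)/(F(-11) + 220) + n)*130 = ((-36 - 57)/((11*(-11) + I*√2) + 220) - 241)*130 = (-93/((-121 + I*√2) + 220) - 241)*130 = (-93/(99 + I*√2) - 241)*130 = (-241 - 93/(99 + I*√2))*130 = -31330 - 12090/(99 + I*√2)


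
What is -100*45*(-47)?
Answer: 211500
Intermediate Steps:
-100*45*(-47) = -4500*(-47) = 211500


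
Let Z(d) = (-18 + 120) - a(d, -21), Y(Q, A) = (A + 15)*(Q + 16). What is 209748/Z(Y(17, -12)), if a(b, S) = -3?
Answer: 9988/5 ≈ 1997.6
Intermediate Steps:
Y(Q, A) = (15 + A)*(16 + Q)
Z(d) = 105 (Z(d) = (-18 + 120) - 1*(-3) = 102 + 3 = 105)
209748/Z(Y(17, -12)) = 209748/105 = 209748*(1/105) = 9988/5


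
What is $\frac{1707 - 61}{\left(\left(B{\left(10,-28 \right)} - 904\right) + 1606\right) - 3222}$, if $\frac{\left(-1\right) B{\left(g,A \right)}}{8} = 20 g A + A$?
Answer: $\frac{823}{21252} \approx 0.038726$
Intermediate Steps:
$B{\left(g,A \right)} = - 8 A - 160 A g$ ($B{\left(g,A \right)} = - 8 \left(20 g A + A\right) = - 8 \left(20 A g + A\right) = - 8 \left(A + 20 A g\right) = - 8 A - 160 A g$)
$\frac{1707 - 61}{\left(\left(B{\left(10,-28 \right)} - 904\right) + 1606\right) - 3222} = \frac{1707 - 61}{\left(\left(\left(-8\right) \left(-28\right) \left(1 + 20 \cdot 10\right) - 904\right) + 1606\right) - 3222} = \frac{1707 - 61}{\left(\left(\left(-8\right) \left(-28\right) \left(1 + 200\right) - 904\right) + 1606\right) - 3222} = \frac{1646}{\left(\left(\left(-8\right) \left(-28\right) 201 - 904\right) + 1606\right) - 3222} = \frac{1646}{\left(\left(45024 - 904\right) + 1606\right) - 3222} = \frac{1646}{\left(44120 + 1606\right) - 3222} = \frac{1646}{45726 - 3222} = \frac{1646}{42504} = 1646 \cdot \frac{1}{42504} = \frac{823}{21252}$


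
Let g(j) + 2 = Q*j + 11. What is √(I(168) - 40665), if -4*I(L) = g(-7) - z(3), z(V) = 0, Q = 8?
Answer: I*√162613/2 ≈ 201.63*I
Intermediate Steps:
g(j) = 9 + 8*j (g(j) = -2 + (8*j + 11) = -2 + (11 + 8*j) = 9 + 8*j)
I(L) = 47/4 (I(L) = -((9 + 8*(-7)) - 1*0)/4 = -((9 - 56) + 0)/4 = -(-47 + 0)/4 = -¼*(-47) = 47/4)
√(I(168) - 40665) = √(47/4 - 40665) = √(-162613/4) = I*√162613/2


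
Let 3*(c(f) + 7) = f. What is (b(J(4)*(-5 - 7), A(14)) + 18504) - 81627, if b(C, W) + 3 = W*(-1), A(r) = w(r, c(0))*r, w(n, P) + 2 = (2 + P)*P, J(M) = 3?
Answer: -63588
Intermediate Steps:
c(f) = -7 + f/3
w(n, P) = -2 + P*(2 + P) (w(n, P) = -2 + (2 + P)*P = -2 + P*(2 + P))
A(r) = 33*r (A(r) = (-2 + (-7 + (⅓)*0)² + 2*(-7 + (⅓)*0))*r = (-2 + (-7 + 0)² + 2*(-7 + 0))*r = (-2 + (-7)² + 2*(-7))*r = (-2 + 49 - 14)*r = 33*r)
b(C, W) = -3 - W (b(C, W) = -3 + W*(-1) = -3 - W)
(b(J(4)*(-5 - 7), A(14)) + 18504) - 81627 = ((-3 - 33*14) + 18504) - 81627 = ((-3 - 1*462) + 18504) - 81627 = ((-3 - 462) + 18504) - 81627 = (-465 + 18504) - 81627 = 18039 - 81627 = -63588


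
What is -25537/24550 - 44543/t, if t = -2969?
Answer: 1017711297/72888950 ≈ 13.962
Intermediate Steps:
-25537/24550 - 44543/t = -25537/24550 - 44543/(-2969) = -25537*1/24550 - 44543*(-1/2969) = -25537/24550 + 44543/2969 = 1017711297/72888950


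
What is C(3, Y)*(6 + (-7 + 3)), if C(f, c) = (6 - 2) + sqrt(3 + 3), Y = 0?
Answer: 8 + 2*sqrt(6) ≈ 12.899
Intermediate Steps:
C(f, c) = 4 + sqrt(6)
C(3, Y)*(6 + (-7 + 3)) = (4 + sqrt(6))*(6 + (-7 + 3)) = (4 + sqrt(6))*(6 - 4) = (4 + sqrt(6))*2 = 8 + 2*sqrt(6)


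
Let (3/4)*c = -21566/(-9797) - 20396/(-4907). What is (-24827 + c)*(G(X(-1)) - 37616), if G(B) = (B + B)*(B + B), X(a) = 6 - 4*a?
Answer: 133209759707686048/144221637 ≈ 9.2365e+8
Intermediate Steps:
c = 1222575896/144221637 (c = 4*(-21566/(-9797) - 20396/(-4907))/3 = 4*(-21566*(-1/9797) - 20396*(-1/4907))/3 = 4*(21566/9797 + 20396/4907)/3 = (4/3)*(305643974/48073879) = 1222575896/144221637 ≈ 8.4771)
G(B) = 4*B**2 (G(B) = (2*B)*(2*B) = 4*B**2)
(-24827 + c)*(G(X(-1)) - 37616) = (-24827 + 1222575896/144221637)*(4*(6 - 4*(-1))**2 - 37616) = -3579368005903*(4*(6 + 4)**2 - 37616)/144221637 = -3579368005903*(4*10**2 - 37616)/144221637 = -3579368005903*(4*100 - 37616)/144221637 = -3579368005903*(400 - 37616)/144221637 = -3579368005903/144221637*(-37216) = 133209759707686048/144221637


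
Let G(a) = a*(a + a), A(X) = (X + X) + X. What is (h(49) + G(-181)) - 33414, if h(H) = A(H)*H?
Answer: 39311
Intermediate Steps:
A(X) = 3*X (A(X) = 2*X + X = 3*X)
h(H) = 3*H**2 (h(H) = (3*H)*H = 3*H**2)
G(a) = 2*a**2 (G(a) = a*(2*a) = 2*a**2)
(h(49) + G(-181)) - 33414 = (3*49**2 + 2*(-181)**2) - 33414 = (3*2401 + 2*32761) - 33414 = (7203 + 65522) - 33414 = 72725 - 33414 = 39311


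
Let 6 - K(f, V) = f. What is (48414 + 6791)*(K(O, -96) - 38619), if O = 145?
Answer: -2139635390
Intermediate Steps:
K(f, V) = 6 - f
(48414 + 6791)*(K(O, -96) - 38619) = (48414 + 6791)*((6 - 1*145) - 38619) = 55205*((6 - 145) - 38619) = 55205*(-139 - 38619) = 55205*(-38758) = -2139635390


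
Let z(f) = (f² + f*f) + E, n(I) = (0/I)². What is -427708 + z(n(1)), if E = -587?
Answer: -428295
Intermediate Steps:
n(I) = 0 (n(I) = 0² = 0)
z(f) = -587 + 2*f² (z(f) = (f² + f*f) - 587 = (f² + f²) - 587 = 2*f² - 587 = -587 + 2*f²)
-427708 + z(n(1)) = -427708 + (-587 + 2*0²) = -427708 + (-587 + 2*0) = -427708 + (-587 + 0) = -427708 - 587 = -428295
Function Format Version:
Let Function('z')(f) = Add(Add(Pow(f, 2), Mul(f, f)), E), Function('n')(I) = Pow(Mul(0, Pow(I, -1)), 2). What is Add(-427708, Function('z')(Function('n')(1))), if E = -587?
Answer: -428295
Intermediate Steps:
Function('n')(I) = 0 (Function('n')(I) = Pow(0, 2) = 0)
Function('z')(f) = Add(-587, Mul(2, Pow(f, 2))) (Function('z')(f) = Add(Add(Pow(f, 2), Mul(f, f)), -587) = Add(Add(Pow(f, 2), Pow(f, 2)), -587) = Add(Mul(2, Pow(f, 2)), -587) = Add(-587, Mul(2, Pow(f, 2))))
Add(-427708, Function('z')(Function('n')(1))) = Add(-427708, Add(-587, Mul(2, Pow(0, 2)))) = Add(-427708, Add(-587, Mul(2, 0))) = Add(-427708, Add(-587, 0)) = Add(-427708, -587) = -428295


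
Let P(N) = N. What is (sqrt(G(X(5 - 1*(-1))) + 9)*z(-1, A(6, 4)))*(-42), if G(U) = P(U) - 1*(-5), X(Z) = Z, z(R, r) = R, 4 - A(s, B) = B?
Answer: 84*sqrt(5) ≈ 187.83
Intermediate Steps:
A(s, B) = 4 - B
G(U) = 5 + U (G(U) = U - 1*(-5) = U + 5 = 5 + U)
(sqrt(G(X(5 - 1*(-1))) + 9)*z(-1, A(6, 4)))*(-42) = (sqrt((5 + (5 - 1*(-1))) + 9)*(-1))*(-42) = (sqrt((5 + (5 + 1)) + 9)*(-1))*(-42) = (sqrt((5 + 6) + 9)*(-1))*(-42) = (sqrt(11 + 9)*(-1))*(-42) = (sqrt(20)*(-1))*(-42) = ((2*sqrt(5))*(-1))*(-42) = -2*sqrt(5)*(-42) = 84*sqrt(5)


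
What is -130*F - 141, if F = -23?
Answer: 2849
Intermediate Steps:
-130*F - 141 = -130*(-23) - 141 = 2990 - 141 = 2849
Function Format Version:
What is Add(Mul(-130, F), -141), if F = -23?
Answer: 2849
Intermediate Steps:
Add(Mul(-130, F), -141) = Add(Mul(-130, -23), -141) = Add(2990, -141) = 2849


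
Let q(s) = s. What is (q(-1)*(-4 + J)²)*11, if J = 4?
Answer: 0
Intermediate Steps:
(q(-1)*(-4 + J)²)*11 = -(-4 + 4)²*11 = -1*0²*11 = -1*0*11 = 0*11 = 0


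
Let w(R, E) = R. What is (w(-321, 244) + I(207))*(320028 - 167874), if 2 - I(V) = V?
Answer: -80033004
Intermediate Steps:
I(V) = 2 - V
(w(-321, 244) + I(207))*(320028 - 167874) = (-321 + (2 - 1*207))*(320028 - 167874) = (-321 + (2 - 207))*152154 = (-321 - 205)*152154 = -526*152154 = -80033004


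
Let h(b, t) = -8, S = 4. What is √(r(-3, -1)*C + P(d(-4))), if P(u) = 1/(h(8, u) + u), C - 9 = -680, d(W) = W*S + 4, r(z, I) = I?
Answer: 3*√7455/10 ≈ 25.903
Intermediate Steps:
d(W) = 4 + 4*W (d(W) = W*4 + 4 = 4*W + 4 = 4 + 4*W)
C = -671 (C = 9 - 680 = -671)
P(u) = 1/(-8 + u)
√(r(-3, -1)*C + P(d(-4))) = √(-1*(-671) + 1/(-8 + (4 + 4*(-4)))) = √(671 + 1/(-8 + (4 - 16))) = √(671 + 1/(-8 - 12)) = √(671 + 1/(-20)) = √(671 - 1/20) = √(13419/20) = 3*√7455/10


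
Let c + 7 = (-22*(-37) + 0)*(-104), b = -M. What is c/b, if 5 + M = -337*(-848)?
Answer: 28221/95257 ≈ 0.29626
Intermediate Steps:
M = 285771 (M = -5 - 337*(-848) = -5 + 285776 = 285771)
b = -285771 (b = -1*285771 = -285771)
c = -84663 (c = -7 + (-22*(-37) + 0)*(-104) = -7 + (814 + 0)*(-104) = -7 + 814*(-104) = -7 - 84656 = -84663)
c/b = -84663/(-285771) = -84663*(-1/285771) = 28221/95257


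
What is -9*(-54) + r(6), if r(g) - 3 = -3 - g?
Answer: 480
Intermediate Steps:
r(g) = -g (r(g) = 3 + (-3 - g) = -g)
-9*(-54) + r(6) = -9*(-54) - 1*6 = 486 - 6 = 480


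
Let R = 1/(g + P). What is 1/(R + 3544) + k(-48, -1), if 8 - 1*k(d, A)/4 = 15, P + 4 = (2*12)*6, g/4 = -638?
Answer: -239345144/8548127 ≈ -28.000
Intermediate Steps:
g = -2552 (g = 4*(-638) = -2552)
P = 140 (P = -4 + (2*12)*6 = -4 + 24*6 = -4 + 144 = 140)
k(d, A) = -28 (k(d, A) = 32 - 4*15 = 32 - 60 = -28)
R = -1/2412 (R = 1/(-2552 + 140) = 1/(-2412) = -1/2412 ≈ -0.00041459)
1/(R + 3544) + k(-48, -1) = 1/(-1/2412 + 3544) - 28 = 1/(8548127/2412) - 28 = 2412/8548127 - 28 = -239345144/8548127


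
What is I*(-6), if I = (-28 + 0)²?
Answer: -4704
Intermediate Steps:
I = 784 (I = (-28)² = 784)
I*(-6) = 784*(-6) = -4704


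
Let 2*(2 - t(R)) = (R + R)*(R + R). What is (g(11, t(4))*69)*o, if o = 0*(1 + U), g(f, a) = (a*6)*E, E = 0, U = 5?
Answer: 0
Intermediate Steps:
t(R) = 2 - 2*R² (t(R) = 2 - (R + R)*(R + R)/2 = 2 - 2*R*2*R/2 = 2 - 2*R²)
g(f, a) = 0 (g(f, a) = (a*6)*0 = (6*a)*0 = 0)
o = 0 (o = 0*(1 + 5) = 0*6 = 0)
(g(11, t(4))*69)*o = (0*69)*0 = 0*0 = 0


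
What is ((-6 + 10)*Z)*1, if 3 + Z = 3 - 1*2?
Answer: -8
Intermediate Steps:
Z = -2 (Z = -3 + (3 - 1*2) = -3 + (3 - 2) = -3 + 1 = -2)
((-6 + 10)*Z)*1 = ((-6 + 10)*(-2))*1 = (4*(-2))*1 = -8*1 = -8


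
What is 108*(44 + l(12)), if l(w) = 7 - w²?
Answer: -10044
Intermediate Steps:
108*(44 + l(12)) = 108*(44 + (7 - 1*12²)) = 108*(44 + (7 - 1*144)) = 108*(44 + (7 - 144)) = 108*(44 - 137) = 108*(-93) = -10044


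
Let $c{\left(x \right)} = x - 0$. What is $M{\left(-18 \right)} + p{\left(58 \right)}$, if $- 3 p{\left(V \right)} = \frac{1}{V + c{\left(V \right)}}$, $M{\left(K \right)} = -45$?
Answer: $- \frac{15661}{348} \approx -45.003$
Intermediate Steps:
$c{\left(x \right)} = x$ ($c{\left(x \right)} = x + 0 = x$)
$p{\left(V \right)} = - \frac{1}{6 V}$ ($p{\left(V \right)} = - \frac{1}{3 \left(V + V\right)} = - \frac{1}{3 \cdot 2 V} = - \frac{\frac{1}{2} \frac{1}{V}}{3} = - \frac{1}{6 V}$)
$M{\left(-18 \right)} + p{\left(58 \right)} = -45 - \frac{1}{6 \cdot 58} = -45 - \frac{1}{348} = - \frac{15661}{348}$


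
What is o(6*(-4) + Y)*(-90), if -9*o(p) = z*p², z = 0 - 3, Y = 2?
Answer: -14520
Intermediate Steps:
z = -3
o(p) = p²/3 (o(p) = -(-1)*p²/3 = p²/3)
o(6*(-4) + Y)*(-90) = ((6*(-4) + 2)²/3)*(-90) = ((-24 + 2)²/3)*(-90) = ((⅓)*(-22)²)*(-90) = ((⅓)*484)*(-90) = (484/3)*(-90) = -14520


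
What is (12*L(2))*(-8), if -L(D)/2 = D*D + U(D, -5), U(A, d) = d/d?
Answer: 960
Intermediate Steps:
U(A, d) = 1
L(D) = -2 - 2*D² (L(D) = -2*(D*D + 1) = -2*(D² + 1) = -2*(1 + D²) = -2 - 2*D²)
(12*L(2))*(-8) = (12*(-2 - 2*2²))*(-8) = (12*(-2 - 2*4))*(-8) = (12*(-2 - 8))*(-8) = (12*(-10))*(-8) = -120*(-8) = 960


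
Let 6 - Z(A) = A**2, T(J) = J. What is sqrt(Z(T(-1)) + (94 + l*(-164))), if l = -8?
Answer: sqrt(1411) ≈ 37.563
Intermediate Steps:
Z(A) = 6 - A**2
sqrt(Z(T(-1)) + (94 + l*(-164))) = sqrt((6 - 1*(-1)**2) + (94 - 8*(-164))) = sqrt((6 - 1*1) + (94 + 1312)) = sqrt((6 - 1) + 1406) = sqrt(5 + 1406) = sqrt(1411)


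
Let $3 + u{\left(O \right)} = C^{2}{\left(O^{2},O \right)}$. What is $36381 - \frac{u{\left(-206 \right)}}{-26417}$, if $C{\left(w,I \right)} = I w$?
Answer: $\frac{76420308054730}{26417} \approx 2.8928 \cdot 10^{9}$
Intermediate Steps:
$u{\left(O \right)} = -3 + O^{6}$ ($u{\left(O \right)} = -3 + \left(O O^{2}\right)^{2} = -3 + \left(O^{3}\right)^{2} = -3 + O^{6}$)
$36381 - \frac{u{\left(-206 \right)}}{-26417} = 36381 - \frac{-3 + \left(-206\right)^{6}}{-26417} = 36381 - \left(-3 + 76419346977856\right) \left(- \frac{1}{26417}\right) = 36381 - 76419346977853 \left(- \frac{1}{26417}\right) = 36381 - - \frac{76419346977853}{26417} = 36381 + \frac{76419346977853}{26417} = \frac{76420308054730}{26417}$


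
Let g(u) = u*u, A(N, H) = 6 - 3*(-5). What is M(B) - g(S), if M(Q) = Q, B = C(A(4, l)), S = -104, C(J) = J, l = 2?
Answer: -10795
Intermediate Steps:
A(N, H) = 21 (A(N, H) = 6 + 15 = 21)
g(u) = u**2
B = 21
M(B) - g(S) = 21 - 1*(-104)**2 = 21 - 1*10816 = 21 - 10816 = -10795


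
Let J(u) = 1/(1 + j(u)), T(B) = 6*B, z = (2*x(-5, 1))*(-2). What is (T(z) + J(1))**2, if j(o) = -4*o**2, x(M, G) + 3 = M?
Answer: 330625/9 ≈ 36736.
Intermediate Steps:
x(M, G) = -3 + M
z = 32 (z = (2*(-3 - 5))*(-2) = (2*(-8))*(-2) = -16*(-2) = 32)
J(u) = 1/(1 - 4*u**2)
(T(z) + J(1))**2 = (6*32 - 1/(-1 + 4*1**2))**2 = (192 - 1/(-1 + 4*1))**2 = (192 - 1/(-1 + 4))**2 = (192 - 1/3)**2 = (575/3)**2 = 330625/9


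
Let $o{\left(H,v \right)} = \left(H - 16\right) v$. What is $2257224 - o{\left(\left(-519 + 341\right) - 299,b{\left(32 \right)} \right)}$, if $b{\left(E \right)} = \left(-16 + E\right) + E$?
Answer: $2280888$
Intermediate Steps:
$b{\left(E \right)} = -16 + 2 E$
$o{\left(H,v \right)} = v \left(-16 + H\right)$ ($o{\left(H,v \right)} = \left(-16 + H\right) v = v \left(-16 + H\right)$)
$2257224 - o{\left(\left(-519 + 341\right) - 299,b{\left(32 \right)} \right)} = 2257224 - \left(-16 + 2 \cdot 32\right) \left(-16 + \left(\left(-519 + 341\right) - 299\right)\right) = 2257224 - \left(-16 + 64\right) \left(-16 - 477\right) = 2257224 - 48 \left(-16 - 477\right) = 2257224 - 48 \left(-493\right) = 2257224 - -23664 = 2257224 + 23664 = 2280888$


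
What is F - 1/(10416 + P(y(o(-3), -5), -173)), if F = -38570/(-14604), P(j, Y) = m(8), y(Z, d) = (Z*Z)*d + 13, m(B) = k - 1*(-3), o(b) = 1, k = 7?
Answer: 50264527/19032663 ≈ 2.6410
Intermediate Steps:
m(B) = 10 (m(B) = 7 - 1*(-3) = 7 + 3 = 10)
y(Z, d) = 13 + d*Z² (y(Z, d) = Z²*d + 13 = d*Z² + 13 = 13 + d*Z²)
P(j, Y) = 10
F = 19285/7302 (F = -38570*(-1/14604) = 19285/7302 ≈ 2.6411)
F - 1/(10416 + P(y(o(-3), -5), -173)) = 19285/7302 - 1/(10416 + 10) = 19285/7302 - 1/10426 = 50264527/19032663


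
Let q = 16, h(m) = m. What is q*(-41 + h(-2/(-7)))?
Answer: -4560/7 ≈ -651.43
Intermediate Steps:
q*(-41 + h(-2/(-7))) = 16*(-41 - 2/(-7)) = 16*(-41 - 2*(-1/7)) = 16*(-41 + 2/7) = 16*(-285/7) = -4560/7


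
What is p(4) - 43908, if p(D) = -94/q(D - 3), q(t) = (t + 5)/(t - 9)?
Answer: -131348/3 ≈ -43783.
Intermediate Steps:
q(t) = (5 + t)/(-9 + t)
p(D) = -94*(-12 + D)/(2 + D) (p(D) = -94*(-9 + (D - 3))/(5 + (D - 3)) = -94*(-9 + (-3 + D))/(5 + (-3 + D)) = -94*(-12 + D)/(2 + D))
p(4) - 43908 = 94*(12 - 1*4)/(2 + 4) - 43908 = 94*(12 - 4)/6 - 43908 = 94*(1/6)*8 - 43908 = 376/3 - 43908 = -131348/3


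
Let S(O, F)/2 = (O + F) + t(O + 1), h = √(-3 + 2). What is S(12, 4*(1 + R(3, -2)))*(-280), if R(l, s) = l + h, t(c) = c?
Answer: -22960 - 2240*I ≈ -22960.0 - 2240.0*I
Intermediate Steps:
h = I (h = √(-1) = I ≈ 1.0*I)
R(l, s) = I + l (R(l, s) = l + I = I + l)
S(O, F) = 2 + 2*F + 4*O (S(O, F) = 2*((O + F) + (O + 1)) = 2*((F + O) + (1 + O)) = 2*(1 + F + 2*O) = 2 + 2*F + 4*O)
S(12, 4*(1 + R(3, -2)))*(-280) = (2 + 2*(4*(1 + (I + 3))) + 4*12)*(-280) = (2 + 2*(4*(1 + (3 + I))) + 48)*(-280) = (2 + 2*(4*(4 + I)) + 48)*(-280) = (2 + 2*(16 + 4*I) + 48)*(-280) = (2 + (32 + 8*I) + 48)*(-280) = (82 + 8*I)*(-280) = -22960 - 2240*I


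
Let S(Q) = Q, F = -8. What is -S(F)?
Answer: 8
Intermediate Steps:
-S(F) = -1*(-8) = 8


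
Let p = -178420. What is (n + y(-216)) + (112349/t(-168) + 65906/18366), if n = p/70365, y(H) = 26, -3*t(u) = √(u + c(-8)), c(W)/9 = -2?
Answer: 388455859/14359151 + 112349*I*√186/62 ≈ 27.053 + 24714.0*I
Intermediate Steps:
c(W) = -18 (c(W) = 9*(-2) = -18)
t(u) = -√(-18 + u)/3 (t(u) = -√(u - 18)/3 = -√(-18 + u)/3)
n = -35684/14073 (n = -178420/70365 = -178420*1/70365 = -35684/14073 ≈ -2.5356)
(n + y(-216)) + (112349/t(-168) + 65906/18366) = (-35684/14073 + 26) + (112349/((-√(-18 - 168)/3)) + 65906/18366) = 330214/14073 + (112349/((-I*√186/3)) + 65906*(1/18366)) = 330214/14073 + (112349/((-I*√186/3)) + 32953/9183) = 330214/14073 + (112349*(I*√186/62) + 32953/9183) = 330214/14073 + (112349*I*√186/62 + 32953/9183) = 330214/14073 + (32953/9183 + 112349*I*√186/62) = 388455859/14359151 + 112349*I*√186/62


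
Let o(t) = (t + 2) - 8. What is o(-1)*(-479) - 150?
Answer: 3203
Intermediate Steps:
o(t) = -6 + t (o(t) = (2 + t) - 8 = -6 + t)
o(-1)*(-479) - 150 = (-6 - 1)*(-479) - 150 = -7*(-479) - 150 = 3353 - 150 = 3203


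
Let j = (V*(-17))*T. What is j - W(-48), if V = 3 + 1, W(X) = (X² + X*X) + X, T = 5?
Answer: -4900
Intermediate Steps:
W(X) = X + 2*X² (W(X) = (X² + X²) + X = 2*X² + X = X + 2*X²)
V = 4
j = -340 (j = (4*(-17))*5 = -68*5 = -340)
j - W(-48) = -340 - (-48)*(1 + 2*(-48)) = -340 - (-48)*(1 - 96) = -340 - (-48)*(-95) = -340 - 1*4560 = -340 - 4560 = -4900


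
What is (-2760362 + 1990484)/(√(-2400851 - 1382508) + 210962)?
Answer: -54138334212/14836249601 + 256626*I*√3783359/14836249601 ≈ -3.6491 + 0.033645*I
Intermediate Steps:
(-2760362 + 1990484)/(√(-2400851 - 1382508) + 210962) = -769878/(√(-3783359) + 210962) = -769878/(I*√3783359 + 210962) = -769878/(210962 + I*√3783359)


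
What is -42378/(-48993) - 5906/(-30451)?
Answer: 75228816/71042183 ≈ 1.0589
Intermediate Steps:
-42378/(-48993) - 5906/(-30451) = -42378*(-1/48993) - 5906*(-1/30451) = 2018/2333 + 5906/30451 = 75228816/71042183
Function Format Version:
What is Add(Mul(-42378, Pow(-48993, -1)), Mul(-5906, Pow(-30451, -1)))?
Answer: Rational(75228816, 71042183) ≈ 1.0589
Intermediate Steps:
Add(Mul(-42378, Pow(-48993, -1)), Mul(-5906, Pow(-30451, -1))) = Add(Mul(-42378, Rational(-1, 48993)), Mul(-5906, Rational(-1, 30451))) = Add(Rational(2018, 2333), Rational(5906, 30451)) = Rational(75228816, 71042183)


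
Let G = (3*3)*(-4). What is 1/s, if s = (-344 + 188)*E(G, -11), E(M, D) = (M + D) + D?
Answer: 1/9048 ≈ 0.00011052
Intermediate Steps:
G = -36 (G = 9*(-4) = -36)
E(M, D) = M + 2*D (E(M, D) = (D + M) + D = M + 2*D)
s = 9048 (s = (-344 + 188)*(-36 + 2*(-11)) = -156*(-36 - 22) = -156*(-58) = 9048)
1/s = 1/9048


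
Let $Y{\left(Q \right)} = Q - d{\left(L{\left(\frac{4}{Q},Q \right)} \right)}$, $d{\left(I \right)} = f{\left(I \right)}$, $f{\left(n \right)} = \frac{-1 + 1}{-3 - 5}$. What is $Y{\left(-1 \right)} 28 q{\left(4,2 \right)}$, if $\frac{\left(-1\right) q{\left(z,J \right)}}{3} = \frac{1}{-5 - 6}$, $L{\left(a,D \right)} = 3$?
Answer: $- \frac{84}{11} \approx -7.6364$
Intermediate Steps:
$f{\left(n \right)} = 0$ ($f{\left(n \right)} = \frac{0}{-8} = 0 \left(- \frac{1}{8}\right) = 0$)
$d{\left(I \right)} = 0$
$q{\left(z,J \right)} = \frac{3}{11}$ ($q{\left(z,J \right)} = - \frac{3}{-5 - 6} = - \frac{3}{-11} = \left(-3\right) \left(- \frac{1}{11}\right) = \frac{3}{11}$)
$Y{\left(Q \right)} = Q$ ($Y{\left(Q \right)} = Q - 0 = Q + 0 = Q$)
$Y{\left(-1 \right)} 28 q{\left(4,2 \right)} = \left(-1\right) 28 \cdot \frac{3}{11} = \left(-28\right) \frac{3}{11} = - \frac{84}{11}$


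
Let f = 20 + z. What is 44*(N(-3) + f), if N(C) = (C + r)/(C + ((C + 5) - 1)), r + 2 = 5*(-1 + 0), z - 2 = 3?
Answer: 1320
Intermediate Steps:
z = 5 (z = 2 + 3 = 5)
r = -7 (r = -2 + 5*(-1 + 0) = -2 + 5*(-1) = -2 - 5 = -7)
f = 25 (f = 20 + 5 = 25)
N(C) = (-7 + C)/(4 + 2*C) (N(C) = (C - 7)/(C + ((C + 5) - 1)) = (-7 + C)/(C + ((5 + C) - 1)) = (-7 + C)/(C + (4 + C)) = (-7 + C)/(4 + 2*C))
44*(N(-3) + f) = 44*((-7 - 3)/(2*(2 - 3)) + 25) = 44*((½)*(-10)/(-1) + 25) = 44*((½)*(-1)*(-10) + 25) = 44*(5 + 25) = 44*30 = 1320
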